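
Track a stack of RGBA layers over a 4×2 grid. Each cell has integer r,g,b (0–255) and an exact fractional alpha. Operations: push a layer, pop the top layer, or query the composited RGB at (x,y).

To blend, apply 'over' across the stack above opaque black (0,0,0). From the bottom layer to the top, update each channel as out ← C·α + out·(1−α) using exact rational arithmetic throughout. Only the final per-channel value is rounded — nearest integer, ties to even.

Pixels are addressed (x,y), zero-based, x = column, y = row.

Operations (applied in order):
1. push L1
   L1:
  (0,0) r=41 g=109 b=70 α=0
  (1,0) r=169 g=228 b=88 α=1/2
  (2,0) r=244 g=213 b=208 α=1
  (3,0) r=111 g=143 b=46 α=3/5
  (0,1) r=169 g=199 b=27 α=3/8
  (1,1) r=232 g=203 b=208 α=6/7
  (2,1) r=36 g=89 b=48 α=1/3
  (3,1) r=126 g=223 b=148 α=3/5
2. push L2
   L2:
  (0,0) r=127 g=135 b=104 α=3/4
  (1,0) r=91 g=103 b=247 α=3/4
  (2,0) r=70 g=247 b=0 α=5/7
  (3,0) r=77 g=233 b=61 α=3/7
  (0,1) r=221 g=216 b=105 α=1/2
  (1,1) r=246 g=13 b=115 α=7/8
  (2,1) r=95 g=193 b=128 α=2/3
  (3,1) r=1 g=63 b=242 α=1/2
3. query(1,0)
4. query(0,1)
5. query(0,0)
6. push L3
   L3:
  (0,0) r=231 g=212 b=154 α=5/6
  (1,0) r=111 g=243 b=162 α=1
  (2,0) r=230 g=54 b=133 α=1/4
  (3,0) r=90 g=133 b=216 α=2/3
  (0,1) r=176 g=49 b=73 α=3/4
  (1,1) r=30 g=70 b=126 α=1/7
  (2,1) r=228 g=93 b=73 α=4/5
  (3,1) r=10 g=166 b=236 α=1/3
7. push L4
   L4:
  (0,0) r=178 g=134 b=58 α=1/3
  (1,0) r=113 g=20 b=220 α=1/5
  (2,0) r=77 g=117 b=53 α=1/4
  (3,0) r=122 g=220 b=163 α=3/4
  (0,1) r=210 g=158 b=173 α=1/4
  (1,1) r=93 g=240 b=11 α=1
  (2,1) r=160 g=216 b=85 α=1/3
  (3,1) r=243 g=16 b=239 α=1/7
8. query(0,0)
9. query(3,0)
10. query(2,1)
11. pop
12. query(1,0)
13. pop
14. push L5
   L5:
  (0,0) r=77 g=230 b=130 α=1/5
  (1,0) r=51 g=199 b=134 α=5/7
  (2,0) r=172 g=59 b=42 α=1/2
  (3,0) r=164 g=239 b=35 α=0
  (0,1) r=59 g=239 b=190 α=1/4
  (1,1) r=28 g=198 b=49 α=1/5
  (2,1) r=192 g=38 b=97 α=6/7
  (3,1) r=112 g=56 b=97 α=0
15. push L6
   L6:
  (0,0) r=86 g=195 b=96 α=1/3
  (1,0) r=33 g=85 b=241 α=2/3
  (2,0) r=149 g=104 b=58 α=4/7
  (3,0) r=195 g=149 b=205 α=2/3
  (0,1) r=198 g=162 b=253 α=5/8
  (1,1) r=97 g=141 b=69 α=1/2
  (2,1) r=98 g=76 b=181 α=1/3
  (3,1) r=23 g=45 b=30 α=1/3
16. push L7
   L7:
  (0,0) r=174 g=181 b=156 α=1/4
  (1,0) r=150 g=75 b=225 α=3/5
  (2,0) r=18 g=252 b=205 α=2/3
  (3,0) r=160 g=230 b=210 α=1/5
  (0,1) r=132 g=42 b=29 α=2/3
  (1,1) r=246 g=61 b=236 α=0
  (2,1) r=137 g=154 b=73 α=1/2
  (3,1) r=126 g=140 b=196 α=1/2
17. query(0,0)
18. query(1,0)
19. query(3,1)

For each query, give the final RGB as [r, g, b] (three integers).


at x=1,y=0 over L1,L2:
+L1 (α=1/2) → [169/2, 114, 44]
+L2 (α=3/4) → [715/8, 423/4, 785/4]
= [89, 106, 196]

(0,1) stack=L1,L2; from [0,0,0]:
L1 α=3/8: [507/8, 597/8, 81/8]
L2 α=1/2: [2275/16, 2325/16, 921/16]
= [142, 145, 58]

at x=0,y=0 over L1,L2:
+L1 (α=0) → [0, 0, 0]
+L2 (α=3/4) → [381/4, 405/4, 78]
→ [95, 101, 78]

(0,0) stack=L1,L2,L3,L4; from [0,0,0]:
+L1 (α=0) → [0, 0, 0]
+L2 (α=3/4) → [381/4, 405/4, 78]
+L3 (α=5/6) → [1667/8, 4645/24, 424/3]
+L4 (α=1/3) → [793/4, 6253/36, 1022/9]
= [198, 174, 114]

query (3,0) [L1,L2,L3,L4] — begin 0,0,0
L1 α=3/5: [333/5, 429/5, 138/5]
L2 α=3/7: [2487/35, 5211/35, 1467/35]
L3 α=2/3: [2929/35, 14521/105, 5529/35]
L4 α=3/4: [15739/140, 83821/420, 5661/35]
rounded: [112, 200, 162]

at x=2,y=1 over L1,L2,L3,L4:
L1 α=1/3: [12, 89/3, 16]
L2 α=2/3: [202/3, 1247/9, 272/3]
L3 α=4/5: [2938/15, 919/9, 1148/15]
L4 α=1/3: [8276/45, 3782/27, 3571/45]
→ [184, 140, 79]

at x=1,y=0 over L1,L2,L3:
+L1 (α=1/2) → [169/2, 114, 44]
+L2 (α=3/4) → [715/8, 423/4, 785/4]
+L3 (α=1) → [111, 243, 162]
→ [111, 243, 162]

at x=0,y=0 over L1,L2,L5,L6,L7:
after L1 α=0: [0, 0, 0]
after L2 α=3/4: [381/4, 405/4, 78]
after L5 α=1/5: [458/5, 127, 442/5]
after L6 α=1/3: [1346/15, 449/3, 1364/15]
after L7 α=1/4: [554/5, 315/2, 536/5]
= [111, 158, 107]

(1,0) stack=L1,L2,L5,L6,L7; from [0,0,0]:
after L1 α=1/2: [169/2, 114, 44]
after L2 α=3/4: [715/8, 423/4, 785/4]
after L5 α=5/7: [1735/28, 2413/14, 2125/14]
after L6 α=2/3: [3583/84, 4793/42, 8873/42]
after L7 α=3/5: [22483/210, 9518/105, 23048/105]
→ [107, 91, 220]

query (3,1) [L1,L2,L5,L6,L7] — begin 0,0,0
+L1 (α=3/5) → [378/5, 669/5, 444/5]
+L2 (α=1/2) → [383/10, 492/5, 827/5]
+L5 (α=0) → [383/10, 492/5, 827/5]
+L6 (α=1/3) → [166/5, 403/5, 1804/15]
+L7 (α=1/2) → [398/5, 1103/10, 2372/15]
= [80, 110, 158]


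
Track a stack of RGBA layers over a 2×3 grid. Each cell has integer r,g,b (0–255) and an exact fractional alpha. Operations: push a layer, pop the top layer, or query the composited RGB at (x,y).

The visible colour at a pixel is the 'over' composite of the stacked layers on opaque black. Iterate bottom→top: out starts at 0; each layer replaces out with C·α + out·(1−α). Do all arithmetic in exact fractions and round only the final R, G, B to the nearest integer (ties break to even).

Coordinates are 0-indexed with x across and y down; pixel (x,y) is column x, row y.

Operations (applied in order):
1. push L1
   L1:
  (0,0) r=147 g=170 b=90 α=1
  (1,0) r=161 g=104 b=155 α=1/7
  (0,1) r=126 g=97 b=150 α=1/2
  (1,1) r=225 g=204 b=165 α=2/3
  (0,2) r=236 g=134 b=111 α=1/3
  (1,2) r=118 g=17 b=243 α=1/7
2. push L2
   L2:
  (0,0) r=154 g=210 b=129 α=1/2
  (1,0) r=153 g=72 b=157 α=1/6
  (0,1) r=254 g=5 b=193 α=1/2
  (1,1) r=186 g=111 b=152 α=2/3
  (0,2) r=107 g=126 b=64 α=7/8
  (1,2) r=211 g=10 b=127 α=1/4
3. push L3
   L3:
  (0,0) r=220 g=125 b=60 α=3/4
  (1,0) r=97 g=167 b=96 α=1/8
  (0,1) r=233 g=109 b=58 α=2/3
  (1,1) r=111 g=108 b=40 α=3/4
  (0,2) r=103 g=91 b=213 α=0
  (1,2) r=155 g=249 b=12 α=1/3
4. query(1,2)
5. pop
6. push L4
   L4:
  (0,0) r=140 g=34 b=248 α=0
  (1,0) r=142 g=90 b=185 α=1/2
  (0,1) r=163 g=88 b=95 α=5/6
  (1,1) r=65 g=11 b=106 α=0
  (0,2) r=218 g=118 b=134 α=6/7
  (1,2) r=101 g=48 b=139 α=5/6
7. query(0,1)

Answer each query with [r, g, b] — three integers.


(1,2) stack=L1,L2,L3; from [0,0,0]:
after L1 α=1/7: [118/7, 17/7, 243/7]
after L2 α=1/4: [1831/28, 121/28, 809/14]
after L3 α=1/3: [4001/42, 3607/42, 893/21]
→ [95, 86, 43]

at x=0,y=1 over L1,L2,L4:
L1 α=1/2: [63, 97/2, 75]
L2 α=1/2: [317/2, 107/4, 134]
L4 α=5/6: [649/4, 1867/24, 203/2]
→ [162, 78, 102]


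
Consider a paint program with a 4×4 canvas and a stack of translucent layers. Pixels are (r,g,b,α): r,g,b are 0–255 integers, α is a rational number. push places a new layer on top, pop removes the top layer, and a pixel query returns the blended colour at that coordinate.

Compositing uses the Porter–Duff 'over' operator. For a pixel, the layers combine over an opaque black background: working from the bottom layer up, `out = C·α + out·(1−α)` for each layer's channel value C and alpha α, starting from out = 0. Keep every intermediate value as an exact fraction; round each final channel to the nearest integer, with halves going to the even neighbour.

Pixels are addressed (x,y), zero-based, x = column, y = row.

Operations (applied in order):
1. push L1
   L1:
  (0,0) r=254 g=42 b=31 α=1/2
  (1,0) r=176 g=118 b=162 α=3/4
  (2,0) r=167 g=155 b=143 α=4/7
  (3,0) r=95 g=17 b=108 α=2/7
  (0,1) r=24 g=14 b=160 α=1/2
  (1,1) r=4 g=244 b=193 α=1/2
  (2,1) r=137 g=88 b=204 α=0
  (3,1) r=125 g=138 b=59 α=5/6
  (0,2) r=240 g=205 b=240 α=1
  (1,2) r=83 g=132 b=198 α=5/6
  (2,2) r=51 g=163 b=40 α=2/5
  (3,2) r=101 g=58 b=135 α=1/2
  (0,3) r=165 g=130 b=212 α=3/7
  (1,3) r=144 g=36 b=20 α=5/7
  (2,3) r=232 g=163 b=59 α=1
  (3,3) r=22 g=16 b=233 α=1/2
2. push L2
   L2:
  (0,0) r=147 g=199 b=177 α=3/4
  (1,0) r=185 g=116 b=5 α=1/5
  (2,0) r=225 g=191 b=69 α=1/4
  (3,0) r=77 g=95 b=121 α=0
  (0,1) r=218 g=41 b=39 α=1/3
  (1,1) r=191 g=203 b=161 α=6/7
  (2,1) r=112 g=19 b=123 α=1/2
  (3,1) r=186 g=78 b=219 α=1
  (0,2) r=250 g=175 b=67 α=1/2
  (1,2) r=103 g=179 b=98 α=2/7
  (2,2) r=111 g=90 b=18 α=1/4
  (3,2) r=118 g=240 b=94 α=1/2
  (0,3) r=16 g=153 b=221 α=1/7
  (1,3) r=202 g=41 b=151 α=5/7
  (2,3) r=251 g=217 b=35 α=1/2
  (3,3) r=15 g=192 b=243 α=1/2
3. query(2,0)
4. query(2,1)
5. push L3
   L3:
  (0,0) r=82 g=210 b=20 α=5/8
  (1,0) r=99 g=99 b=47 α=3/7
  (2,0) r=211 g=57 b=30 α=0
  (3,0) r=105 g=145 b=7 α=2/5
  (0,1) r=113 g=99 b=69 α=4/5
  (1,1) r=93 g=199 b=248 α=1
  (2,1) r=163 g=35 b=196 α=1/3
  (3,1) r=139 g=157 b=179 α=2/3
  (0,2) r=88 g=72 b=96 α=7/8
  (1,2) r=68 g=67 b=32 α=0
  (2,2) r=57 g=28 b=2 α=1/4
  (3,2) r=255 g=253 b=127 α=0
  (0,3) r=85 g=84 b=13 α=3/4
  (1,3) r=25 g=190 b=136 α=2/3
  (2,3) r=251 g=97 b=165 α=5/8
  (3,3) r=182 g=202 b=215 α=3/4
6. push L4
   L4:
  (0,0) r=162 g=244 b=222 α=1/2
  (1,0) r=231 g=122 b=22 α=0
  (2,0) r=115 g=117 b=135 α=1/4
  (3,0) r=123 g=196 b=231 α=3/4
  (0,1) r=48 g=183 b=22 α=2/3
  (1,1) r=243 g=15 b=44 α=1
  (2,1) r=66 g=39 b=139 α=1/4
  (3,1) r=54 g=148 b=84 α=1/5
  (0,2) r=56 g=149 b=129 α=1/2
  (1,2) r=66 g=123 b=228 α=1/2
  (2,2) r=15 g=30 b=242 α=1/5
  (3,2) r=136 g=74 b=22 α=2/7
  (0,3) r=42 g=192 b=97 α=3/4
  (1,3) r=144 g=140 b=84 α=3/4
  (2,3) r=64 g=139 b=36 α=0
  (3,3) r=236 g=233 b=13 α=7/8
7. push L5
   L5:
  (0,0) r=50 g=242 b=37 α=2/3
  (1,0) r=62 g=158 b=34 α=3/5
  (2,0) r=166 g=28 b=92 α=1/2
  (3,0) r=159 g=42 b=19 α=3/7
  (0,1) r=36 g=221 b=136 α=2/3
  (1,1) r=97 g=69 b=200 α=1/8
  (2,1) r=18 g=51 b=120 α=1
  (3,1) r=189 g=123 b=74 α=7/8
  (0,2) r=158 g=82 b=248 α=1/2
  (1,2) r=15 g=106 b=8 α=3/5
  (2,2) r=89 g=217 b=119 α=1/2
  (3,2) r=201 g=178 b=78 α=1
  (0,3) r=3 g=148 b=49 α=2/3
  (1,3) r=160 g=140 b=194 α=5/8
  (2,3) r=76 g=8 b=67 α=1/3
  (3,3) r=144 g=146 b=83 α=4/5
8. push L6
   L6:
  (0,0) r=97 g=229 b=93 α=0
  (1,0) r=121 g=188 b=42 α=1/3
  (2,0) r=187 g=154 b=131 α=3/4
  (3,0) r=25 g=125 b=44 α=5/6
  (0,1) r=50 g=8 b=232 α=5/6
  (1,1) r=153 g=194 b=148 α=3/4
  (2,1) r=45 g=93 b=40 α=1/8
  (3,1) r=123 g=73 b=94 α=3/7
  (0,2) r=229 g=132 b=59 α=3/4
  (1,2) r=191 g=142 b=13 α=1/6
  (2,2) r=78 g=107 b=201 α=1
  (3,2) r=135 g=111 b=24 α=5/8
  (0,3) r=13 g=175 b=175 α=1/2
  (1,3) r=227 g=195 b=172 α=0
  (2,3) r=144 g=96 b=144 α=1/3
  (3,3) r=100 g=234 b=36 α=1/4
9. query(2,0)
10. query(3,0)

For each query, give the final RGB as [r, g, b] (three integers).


(2,0) stack=L1,L2; from [0,0,0]:
+L1 (α=4/7) → [668/7, 620/7, 572/7]
+L2 (α=1/4) → [3579/28, 3197/28, 2199/28]
→ [128, 114, 79]

at x=2,y=1 over L1,L2:
L1 α=0: [0, 0, 0]
L2 α=1/2: [56, 19/2, 123/2]
rounded: [56, 10, 62]

(2,0) stack=L1,L2,L3,L4,L5,L6; from [0,0,0]:
L1 α=4/7: [668/7, 620/7, 572/7]
L2 α=1/4: [3579/28, 3197/28, 2199/28]
L3 α=0: [3579/28, 3197/28, 2199/28]
L4 α=1/4: [13957/112, 12867/112, 10377/112]
L5 α=1/2: [32549/224, 16003/224, 20681/224]
L6 α=3/4: [158213/896, 119491/896, 108713/896]
rounded: [177, 133, 121]

query (3,0) [L1,L2,L3,L4,L5,L6] — begin 0,0,0
L1 α=2/7: [190/7, 34/7, 216/7]
L2 α=0: [190/7, 34/7, 216/7]
L3 α=2/5: [408/7, 2132/35, 746/35]
L4 α=3/4: [2991/28, 5678/35, 25001/140]
L5 α=3/7: [6330/49, 27122/245, 26996/245]
L6 α=5/6: [12455/294, 180247/1470, 40448/735]
rounded: [42, 123, 55]


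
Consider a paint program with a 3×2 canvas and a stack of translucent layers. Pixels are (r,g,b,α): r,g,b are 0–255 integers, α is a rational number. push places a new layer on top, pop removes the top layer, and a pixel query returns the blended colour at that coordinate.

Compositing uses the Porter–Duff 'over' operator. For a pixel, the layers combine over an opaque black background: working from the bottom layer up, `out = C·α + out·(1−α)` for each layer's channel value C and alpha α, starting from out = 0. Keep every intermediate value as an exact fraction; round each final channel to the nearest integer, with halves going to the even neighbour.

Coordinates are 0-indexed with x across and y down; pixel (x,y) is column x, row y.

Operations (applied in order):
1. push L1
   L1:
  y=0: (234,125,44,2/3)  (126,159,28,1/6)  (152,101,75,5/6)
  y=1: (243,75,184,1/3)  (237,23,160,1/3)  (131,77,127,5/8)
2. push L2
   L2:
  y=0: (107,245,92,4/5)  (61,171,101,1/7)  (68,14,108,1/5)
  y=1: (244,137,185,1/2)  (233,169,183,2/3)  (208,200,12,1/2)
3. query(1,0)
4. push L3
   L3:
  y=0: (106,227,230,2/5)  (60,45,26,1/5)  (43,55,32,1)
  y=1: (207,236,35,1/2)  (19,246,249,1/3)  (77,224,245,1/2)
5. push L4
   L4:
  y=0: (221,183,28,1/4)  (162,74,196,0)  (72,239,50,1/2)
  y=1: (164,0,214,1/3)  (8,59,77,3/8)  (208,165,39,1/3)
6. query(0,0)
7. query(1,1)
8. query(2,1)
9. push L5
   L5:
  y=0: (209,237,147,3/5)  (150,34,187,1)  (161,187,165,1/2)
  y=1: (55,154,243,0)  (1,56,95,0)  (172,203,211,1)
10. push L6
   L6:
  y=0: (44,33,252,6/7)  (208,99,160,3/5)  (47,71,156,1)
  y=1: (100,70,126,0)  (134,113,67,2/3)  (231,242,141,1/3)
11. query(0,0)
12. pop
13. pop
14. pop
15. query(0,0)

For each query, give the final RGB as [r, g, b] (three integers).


(1,0) stack=L1,L2; from [0,0,0]:
after L1 α=1/6: [21, 53/2, 14/3]
after L2 α=1/7: [187/7, 330/7, 129/7]
= [27, 47, 18]

(0,0) stack=L1,L2,L3,L4; from [0,0,0]:
after L1 α=2/3: [156, 250/3, 88/3]
after L2 α=4/5: [584/5, 638/3, 1192/15]
after L3 α=2/5: [2812/25, 1092/5, 3492/25]
after L4 α=1/4: [13961/100, 4191/20, 2794/25]
→ [140, 210, 112]

at x=1,y=1 over L1,L2,L3,L4:
after L1 α=1/3: [79, 23/3, 160/3]
after L2 α=2/3: [545/3, 1037/9, 1258/9]
after L3 α=1/3: [1147/9, 4288/27, 4757/27]
after L4 α=3/8: [5951/72, 26219/216, 15011/108]
→ [83, 121, 139]

(2,1) stack=L1,L2,L3,L4; from [0,0,0]:
L1 α=5/8: [655/8, 385/8, 635/8]
L2 α=1/2: [2319/16, 1985/16, 731/16]
L3 α=1/2: [3551/32, 5569/32, 4651/32]
L4 α=1/3: [2293/16, 8209/48, 5275/48]
→ [143, 171, 110]

at x=0,y=0 over L1,L2,L3,L4,L5,L6:
after L1 α=2/3: [156, 250/3, 88/3]
after L2 α=4/5: [584/5, 638/3, 1192/15]
after L3 α=2/5: [2812/25, 1092/5, 3492/25]
after L4 α=1/4: [13961/100, 4191/20, 2794/25]
after L5 α=3/5: [45311/250, 11301/50, 16613/125]
after L6 α=6/7: [111311/1750, 21201/350, 205613/875]
= [64, 61, 235]

query (0,0) [L1,L2,L3] — begin 0,0,0
L1 α=2/3: [156, 250/3, 88/3]
L2 α=4/5: [584/5, 638/3, 1192/15]
L3 α=2/5: [2812/25, 1092/5, 3492/25]
rounded: [112, 218, 140]


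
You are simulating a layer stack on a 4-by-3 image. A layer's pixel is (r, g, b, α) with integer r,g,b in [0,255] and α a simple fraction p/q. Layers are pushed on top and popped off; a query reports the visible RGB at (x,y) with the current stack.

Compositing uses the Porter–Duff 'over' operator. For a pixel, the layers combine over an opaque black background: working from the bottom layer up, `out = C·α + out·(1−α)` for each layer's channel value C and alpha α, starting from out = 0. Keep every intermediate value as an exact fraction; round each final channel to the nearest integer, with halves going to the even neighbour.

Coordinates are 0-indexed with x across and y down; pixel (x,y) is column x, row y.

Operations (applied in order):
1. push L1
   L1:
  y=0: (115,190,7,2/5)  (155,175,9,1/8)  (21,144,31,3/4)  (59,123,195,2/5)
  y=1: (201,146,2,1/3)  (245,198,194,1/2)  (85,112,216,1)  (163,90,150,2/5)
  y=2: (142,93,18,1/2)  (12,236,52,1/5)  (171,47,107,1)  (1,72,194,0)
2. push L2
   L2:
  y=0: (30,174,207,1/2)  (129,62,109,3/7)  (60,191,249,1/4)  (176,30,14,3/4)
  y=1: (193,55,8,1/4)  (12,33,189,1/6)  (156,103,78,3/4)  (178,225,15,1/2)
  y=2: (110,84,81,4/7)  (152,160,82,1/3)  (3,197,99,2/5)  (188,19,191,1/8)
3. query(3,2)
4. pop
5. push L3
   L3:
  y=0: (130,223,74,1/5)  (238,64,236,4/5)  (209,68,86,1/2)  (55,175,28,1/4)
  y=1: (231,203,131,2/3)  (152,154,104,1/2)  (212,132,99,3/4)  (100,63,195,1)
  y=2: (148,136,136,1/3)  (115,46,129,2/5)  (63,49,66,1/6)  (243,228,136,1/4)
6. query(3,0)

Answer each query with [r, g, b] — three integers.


at x=3,y=2 over L1,L2:
+L1 (α=0) → [0, 0, 0]
+L2 (α=1/8) → [47/2, 19/8, 191/8]
rounded: [24, 2, 24]

(3,0) stack=L1,L3; from [0,0,0]:
after L1 α=2/5: [118/5, 246/5, 78]
after L3 α=1/4: [629/20, 1613/20, 131/2]
rounded: [31, 81, 66]


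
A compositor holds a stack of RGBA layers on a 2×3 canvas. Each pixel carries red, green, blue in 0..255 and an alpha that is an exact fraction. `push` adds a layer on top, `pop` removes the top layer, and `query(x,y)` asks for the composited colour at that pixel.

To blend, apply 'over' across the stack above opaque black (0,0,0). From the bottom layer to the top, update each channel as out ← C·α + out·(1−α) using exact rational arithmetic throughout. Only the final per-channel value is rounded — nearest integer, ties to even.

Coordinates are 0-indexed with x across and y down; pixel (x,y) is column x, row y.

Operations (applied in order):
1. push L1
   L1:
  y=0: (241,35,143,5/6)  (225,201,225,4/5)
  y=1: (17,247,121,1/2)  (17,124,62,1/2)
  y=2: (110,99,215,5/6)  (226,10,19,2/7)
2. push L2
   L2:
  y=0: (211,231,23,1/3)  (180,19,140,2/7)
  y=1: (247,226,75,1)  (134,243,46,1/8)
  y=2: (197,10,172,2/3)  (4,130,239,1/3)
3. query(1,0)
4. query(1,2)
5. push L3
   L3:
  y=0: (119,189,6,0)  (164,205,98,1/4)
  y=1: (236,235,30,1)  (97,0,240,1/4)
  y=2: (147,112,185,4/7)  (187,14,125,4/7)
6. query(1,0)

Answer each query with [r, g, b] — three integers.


(1,0) stack=L1,L2; from [0,0,0]:
L1 α=4/5: [180, 804/5, 180]
L2 α=2/7: [180, 842/7, 1180/7]
rounded: [180, 120, 169]

(1,2) stack=L1,L2; from [0,0,0]:
+L1 (α=2/7) → [452/7, 20/7, 38/7]
+L2 (α=1/3) → [932/21, 950/21, 583/7]
→ [44, 45, 83]

(1,0) stack=L1,L2,L3; from [0,0,0]:
after L1 α=4/5: [180, 804/5, 180]
after L2 α=2/7: [180, 842/7, 1180/7]
after L3 α=1/4: [176, 3961/28, 2113/14]
rounded: [176, 141, 151]


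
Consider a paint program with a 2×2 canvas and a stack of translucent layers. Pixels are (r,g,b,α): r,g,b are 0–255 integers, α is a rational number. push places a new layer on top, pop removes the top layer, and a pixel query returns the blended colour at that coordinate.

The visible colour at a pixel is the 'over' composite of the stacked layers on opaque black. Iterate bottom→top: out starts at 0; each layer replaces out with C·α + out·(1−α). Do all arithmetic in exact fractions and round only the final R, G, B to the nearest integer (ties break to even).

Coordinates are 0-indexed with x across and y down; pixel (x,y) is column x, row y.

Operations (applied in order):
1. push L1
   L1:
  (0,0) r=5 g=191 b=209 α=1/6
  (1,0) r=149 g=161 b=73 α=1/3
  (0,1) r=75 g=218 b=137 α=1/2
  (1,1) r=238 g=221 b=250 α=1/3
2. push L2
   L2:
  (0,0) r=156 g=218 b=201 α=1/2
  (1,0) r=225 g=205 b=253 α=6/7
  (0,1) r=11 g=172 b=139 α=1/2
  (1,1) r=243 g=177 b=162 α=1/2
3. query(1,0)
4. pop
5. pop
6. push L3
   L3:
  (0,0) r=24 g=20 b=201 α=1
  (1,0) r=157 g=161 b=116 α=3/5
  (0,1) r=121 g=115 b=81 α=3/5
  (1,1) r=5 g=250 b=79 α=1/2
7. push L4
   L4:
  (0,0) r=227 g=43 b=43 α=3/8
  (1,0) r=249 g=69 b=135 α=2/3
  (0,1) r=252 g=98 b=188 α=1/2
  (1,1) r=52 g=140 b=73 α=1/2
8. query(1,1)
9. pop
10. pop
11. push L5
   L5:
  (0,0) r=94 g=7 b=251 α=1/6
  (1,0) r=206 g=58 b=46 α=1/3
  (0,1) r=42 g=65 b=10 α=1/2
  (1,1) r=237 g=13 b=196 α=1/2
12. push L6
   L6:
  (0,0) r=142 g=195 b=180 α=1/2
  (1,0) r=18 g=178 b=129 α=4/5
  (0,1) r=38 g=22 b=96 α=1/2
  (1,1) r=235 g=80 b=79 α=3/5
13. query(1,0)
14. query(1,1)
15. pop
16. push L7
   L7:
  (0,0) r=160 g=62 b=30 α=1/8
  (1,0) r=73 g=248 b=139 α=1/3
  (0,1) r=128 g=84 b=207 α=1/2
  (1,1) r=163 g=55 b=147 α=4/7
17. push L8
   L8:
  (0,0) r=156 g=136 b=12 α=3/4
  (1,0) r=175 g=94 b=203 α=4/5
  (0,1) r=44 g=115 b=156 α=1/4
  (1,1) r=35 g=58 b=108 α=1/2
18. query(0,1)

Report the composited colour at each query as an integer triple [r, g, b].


at x=1,y=0 over L1,L2:
after L1 α=1/3: [149/3, 161/3, 73/3]
after L2 α=6/7: [4199/21, 3851/21, 661/3]
= [200, 183, 220]

at x=1,y=1 over L3,L4:
L3 α=1/2: [5/2, 125, 79/2]
L4 α=1/2: [109/4, 265/2, 225/4]
= [27, 132, 56]

query (1,0) [L5,L6] — begin 0,0,0
+L5 (α=1/3) → [206/3, 58/3, 46/3]
+L6 (α=4/5) → [422/15, 2194/15, 1594/15]
= [28, 146, 106]

query (1,1) [L5,L6] — begin 0,0,0
after L5 α=1/2: [237/2, 13/2, 98]
after L6 α=3/5: [942/5, 253/5, 433/5]
→ [188, 51, 87]

query (0,1) [L5,L7,L8] — begin 0,0,0
+L5 (α=1/2) → [21, 65/2, 5]
+L7 (α=1/2) → [149/2, 233/4, 106]
+L8 (α=1/4) → [535/8, 1159/16, 237/2]
= [67, 72, 118]


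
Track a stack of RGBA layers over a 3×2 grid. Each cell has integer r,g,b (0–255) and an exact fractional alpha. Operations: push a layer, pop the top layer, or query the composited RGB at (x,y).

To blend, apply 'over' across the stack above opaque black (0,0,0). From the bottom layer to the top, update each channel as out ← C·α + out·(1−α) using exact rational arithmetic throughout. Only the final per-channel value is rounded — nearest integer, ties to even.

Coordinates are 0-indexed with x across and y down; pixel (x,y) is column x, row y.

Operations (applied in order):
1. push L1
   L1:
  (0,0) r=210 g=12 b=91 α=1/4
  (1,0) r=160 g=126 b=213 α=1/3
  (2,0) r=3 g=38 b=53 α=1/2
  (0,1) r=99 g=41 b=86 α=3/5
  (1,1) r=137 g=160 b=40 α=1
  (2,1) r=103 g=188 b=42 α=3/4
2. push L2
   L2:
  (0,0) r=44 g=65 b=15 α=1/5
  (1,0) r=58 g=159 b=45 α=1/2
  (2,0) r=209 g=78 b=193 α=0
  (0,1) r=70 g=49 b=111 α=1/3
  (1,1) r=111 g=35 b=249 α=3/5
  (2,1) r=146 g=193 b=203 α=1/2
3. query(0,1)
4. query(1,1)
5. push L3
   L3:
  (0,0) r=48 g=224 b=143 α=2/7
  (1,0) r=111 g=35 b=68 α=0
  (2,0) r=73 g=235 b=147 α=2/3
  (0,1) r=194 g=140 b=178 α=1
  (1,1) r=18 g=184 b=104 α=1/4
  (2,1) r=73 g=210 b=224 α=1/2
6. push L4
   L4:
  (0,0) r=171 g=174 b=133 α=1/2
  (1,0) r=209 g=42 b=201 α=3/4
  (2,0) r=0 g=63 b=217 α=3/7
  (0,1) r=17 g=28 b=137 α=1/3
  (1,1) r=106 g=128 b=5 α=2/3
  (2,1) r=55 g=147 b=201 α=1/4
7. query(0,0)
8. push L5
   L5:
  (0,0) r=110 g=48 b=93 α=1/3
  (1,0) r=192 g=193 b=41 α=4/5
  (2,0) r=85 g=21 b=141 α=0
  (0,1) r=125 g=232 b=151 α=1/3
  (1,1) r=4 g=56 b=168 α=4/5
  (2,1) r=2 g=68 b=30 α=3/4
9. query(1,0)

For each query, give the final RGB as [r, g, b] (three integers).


(0,1) stack=L1,L2; from [0,0,0]:
L1 α=3/5: [297/5, 123/5, 258/5]
L2 α=1/3: [944/15, 491/15, 357/5]
= [63, 33, 71]

at x=1,y=1 over L1,L2:
after L1 α=1: [137, 160, 40]
after L2 α=3/5: [607/5, 85, 827/5]
→ [121, 85, 165]

query (0,0) [L1,L2,L3,L4] — begin 0,0,0
L1 α=1/4: [105/2, 3, 91/4]
L2 α=1/5: [254/5, 77/5, 106/5]
L3 α=2/7: [50, 75, 56]
L4 α=1/2: [221/2, 249/2, 189/2]
→ [110, 124, 94]

query (1,0) [L1,L2,L3,L4,L5] — begin 0,0,0
+L1 (α=1/3) → [160/3, 42, 71]
+L2 (α=1/2) → [167/3, 201/2, 58]
+L3 (α=0) → [167/3, 201/2, 58]
+L4 (α=3/4) → [512/3, 453/8, 661/4]
+L5 (α=4/5) → [2816/15, 6629/40, 1317/20]
→ [188, 166, 66]


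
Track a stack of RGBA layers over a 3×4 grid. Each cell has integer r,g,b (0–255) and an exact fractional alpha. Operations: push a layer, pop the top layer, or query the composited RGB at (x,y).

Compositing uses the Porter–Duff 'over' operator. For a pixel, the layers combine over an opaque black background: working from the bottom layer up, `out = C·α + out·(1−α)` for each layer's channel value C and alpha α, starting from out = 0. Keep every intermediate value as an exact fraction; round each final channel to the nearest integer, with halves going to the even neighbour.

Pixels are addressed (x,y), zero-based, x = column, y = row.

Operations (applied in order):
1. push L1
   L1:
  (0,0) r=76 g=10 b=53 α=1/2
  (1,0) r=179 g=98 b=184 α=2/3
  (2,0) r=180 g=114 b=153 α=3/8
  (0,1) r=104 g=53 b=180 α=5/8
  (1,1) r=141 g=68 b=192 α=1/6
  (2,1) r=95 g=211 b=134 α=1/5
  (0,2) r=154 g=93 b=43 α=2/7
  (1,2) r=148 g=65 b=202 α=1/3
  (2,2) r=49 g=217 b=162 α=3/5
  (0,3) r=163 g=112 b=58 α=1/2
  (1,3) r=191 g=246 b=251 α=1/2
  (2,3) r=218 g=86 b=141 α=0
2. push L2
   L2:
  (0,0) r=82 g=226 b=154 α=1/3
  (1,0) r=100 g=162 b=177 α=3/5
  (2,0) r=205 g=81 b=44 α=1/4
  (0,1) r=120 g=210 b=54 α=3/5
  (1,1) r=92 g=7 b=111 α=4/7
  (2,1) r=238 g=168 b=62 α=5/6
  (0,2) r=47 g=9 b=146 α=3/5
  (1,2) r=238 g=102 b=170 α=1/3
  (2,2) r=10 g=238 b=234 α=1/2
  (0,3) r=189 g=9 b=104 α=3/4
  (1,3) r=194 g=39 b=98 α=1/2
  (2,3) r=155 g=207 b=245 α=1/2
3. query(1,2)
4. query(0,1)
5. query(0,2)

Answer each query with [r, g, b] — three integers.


at x=1,y=2 over L1,L2:
+L1 (α=1/3) → [148/3, 65/3, 202/3]
+L2 (α=1/3) → [1010/9, 436/9, 914/9]
= [112, 48, 102]

(0,1) stack=L1,L2; from [0,0,0]:
+L1 (α=5/8) → [65, 265/8, 225/2]
+L2 (α=3/5) → [98, 557/4, 387/5]
→ [98, 139, 77]

at x=0,y=2 over L1,L2:
after L1 α=2/7: [44, 186/7, 86/7]
after L2 α=3/5: [229/5, 561/35, 3238/35]
= [46, 16, 93]


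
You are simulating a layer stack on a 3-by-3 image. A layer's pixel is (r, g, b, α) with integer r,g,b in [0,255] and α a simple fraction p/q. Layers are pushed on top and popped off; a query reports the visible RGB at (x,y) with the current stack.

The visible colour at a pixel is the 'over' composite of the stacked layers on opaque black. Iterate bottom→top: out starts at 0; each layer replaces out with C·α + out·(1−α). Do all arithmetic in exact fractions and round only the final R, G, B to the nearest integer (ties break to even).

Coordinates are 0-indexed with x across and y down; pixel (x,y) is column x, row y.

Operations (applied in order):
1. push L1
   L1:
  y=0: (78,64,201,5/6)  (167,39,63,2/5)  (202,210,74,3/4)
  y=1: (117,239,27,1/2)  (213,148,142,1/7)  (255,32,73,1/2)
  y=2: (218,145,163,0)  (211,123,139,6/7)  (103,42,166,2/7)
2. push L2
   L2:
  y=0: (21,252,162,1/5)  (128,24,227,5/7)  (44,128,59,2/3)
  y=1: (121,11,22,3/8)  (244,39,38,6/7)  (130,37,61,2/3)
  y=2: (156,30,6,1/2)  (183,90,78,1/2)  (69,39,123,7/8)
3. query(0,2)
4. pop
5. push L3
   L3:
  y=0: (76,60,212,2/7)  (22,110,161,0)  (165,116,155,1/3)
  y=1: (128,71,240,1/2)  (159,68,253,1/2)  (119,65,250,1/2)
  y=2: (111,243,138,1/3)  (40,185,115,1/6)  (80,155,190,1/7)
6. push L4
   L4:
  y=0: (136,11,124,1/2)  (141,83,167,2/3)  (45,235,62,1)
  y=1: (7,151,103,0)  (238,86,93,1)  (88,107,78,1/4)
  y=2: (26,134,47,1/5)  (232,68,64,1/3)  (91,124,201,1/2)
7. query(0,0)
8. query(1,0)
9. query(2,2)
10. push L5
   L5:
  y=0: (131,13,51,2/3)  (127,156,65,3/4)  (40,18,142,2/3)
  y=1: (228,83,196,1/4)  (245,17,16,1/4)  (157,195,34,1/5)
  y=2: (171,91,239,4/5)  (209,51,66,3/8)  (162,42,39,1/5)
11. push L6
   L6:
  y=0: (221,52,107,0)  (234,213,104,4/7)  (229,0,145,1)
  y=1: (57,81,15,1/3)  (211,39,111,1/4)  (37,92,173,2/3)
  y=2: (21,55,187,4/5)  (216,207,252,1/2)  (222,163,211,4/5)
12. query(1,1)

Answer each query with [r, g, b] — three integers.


at x=0,y=2 over L1,L2:
after L1 α=0: [0, 0, 0]
after L2 α=1/2: [78, 15, 3]
rounded: [78, 15, 3]

(0,0) stack=L1,L3,L4; from [0,0,0]:
+L1 (α=5/6) → [65, 160/3, 335/2]
+L3 (α=2/7) → [477/7, 1160/21, 2523/14]
+L4 (α=1/2) → [1429/14, 1391/42, 4259/28]
= [102, 33, 152]

query (1,0) [L1,L3,L4] — begin 0,0,0
+L1 (α=2/5) → [334/5, 78/5, 126/5]
+L3 (α=0) → [334/5, 78/5, 126/5]
+L4 (α=2/3) → [1744/15, 908/15, 1796/15]
→ [116, 61, 120]

at x=2,y=2 over L1,L3,L4:
+L1 (α=2/7) → [206/7, 12, 332/7]
+L3 (α=1/7) → [1796/49, 227/7, 3322/49]
+L4 (α=1/2) → [6255/98, 1095/14, 13171/98]
→ [64, 78, 134]

(1,1) stack=L1,L3,L4,L5,L6; from [0,0,0]:
+L1 (α=1/7) → [213/7, 148/7, 142/7]
+L3 (α=1/2) → [663/7, 312/7, 1913/14]
+L4 (α=1) → [238, 86, 93]
+L5 (α=1/4) → [959/4, 275/4, 295/4]
+L6 (α=1/4) → [3721/16, 981/16, 1329/16]
rounded: [233, 61, 83]


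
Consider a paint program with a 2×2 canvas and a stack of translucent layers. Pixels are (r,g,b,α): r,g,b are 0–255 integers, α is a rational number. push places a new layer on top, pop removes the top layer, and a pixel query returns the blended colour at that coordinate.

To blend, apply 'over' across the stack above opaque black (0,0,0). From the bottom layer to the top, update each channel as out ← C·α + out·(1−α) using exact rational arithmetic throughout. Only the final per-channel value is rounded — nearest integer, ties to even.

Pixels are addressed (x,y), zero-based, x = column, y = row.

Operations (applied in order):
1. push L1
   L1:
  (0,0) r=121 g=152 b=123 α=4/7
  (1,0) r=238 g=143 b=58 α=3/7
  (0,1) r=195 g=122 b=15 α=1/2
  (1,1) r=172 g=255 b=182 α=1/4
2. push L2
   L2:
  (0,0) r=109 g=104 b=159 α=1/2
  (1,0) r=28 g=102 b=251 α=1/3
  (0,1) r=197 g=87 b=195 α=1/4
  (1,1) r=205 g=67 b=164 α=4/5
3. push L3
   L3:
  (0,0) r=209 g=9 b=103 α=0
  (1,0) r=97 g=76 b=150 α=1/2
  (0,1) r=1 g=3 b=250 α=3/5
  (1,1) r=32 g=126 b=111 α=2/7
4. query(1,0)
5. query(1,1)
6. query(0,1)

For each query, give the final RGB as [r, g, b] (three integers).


at x=1,y=0 over L1,L2,L3:
L1 α=3/7: [102, 429/7, 174/7]
L2 α=1/3: [232/3, 524/7, 2105/21]
L3 α=1/2: [523/6, 528/7, 5255/42]
rounded: [87, 75, 125]

at x=1,y=1 over L1,L2,L3:
+L1 (α=1/4) → [43, 255/4, 91/2]
+L2 (α=4/5) → [863/5, 1327/20, 1403/10]
+L3 (α=2/7) → [927/7, 2335/28, 1847/14]
= [132, 83, 132]

at x=0,y=1 over L1,L2,L3:
after L1 α=1/2: [195/2, 61, 15/2]
after L2 α=1/4: [979/8, 135/2, 435/8]
after L3 α=3/5: [991/20, 144/5, 687/4]
rounded: [50, 29, 172]


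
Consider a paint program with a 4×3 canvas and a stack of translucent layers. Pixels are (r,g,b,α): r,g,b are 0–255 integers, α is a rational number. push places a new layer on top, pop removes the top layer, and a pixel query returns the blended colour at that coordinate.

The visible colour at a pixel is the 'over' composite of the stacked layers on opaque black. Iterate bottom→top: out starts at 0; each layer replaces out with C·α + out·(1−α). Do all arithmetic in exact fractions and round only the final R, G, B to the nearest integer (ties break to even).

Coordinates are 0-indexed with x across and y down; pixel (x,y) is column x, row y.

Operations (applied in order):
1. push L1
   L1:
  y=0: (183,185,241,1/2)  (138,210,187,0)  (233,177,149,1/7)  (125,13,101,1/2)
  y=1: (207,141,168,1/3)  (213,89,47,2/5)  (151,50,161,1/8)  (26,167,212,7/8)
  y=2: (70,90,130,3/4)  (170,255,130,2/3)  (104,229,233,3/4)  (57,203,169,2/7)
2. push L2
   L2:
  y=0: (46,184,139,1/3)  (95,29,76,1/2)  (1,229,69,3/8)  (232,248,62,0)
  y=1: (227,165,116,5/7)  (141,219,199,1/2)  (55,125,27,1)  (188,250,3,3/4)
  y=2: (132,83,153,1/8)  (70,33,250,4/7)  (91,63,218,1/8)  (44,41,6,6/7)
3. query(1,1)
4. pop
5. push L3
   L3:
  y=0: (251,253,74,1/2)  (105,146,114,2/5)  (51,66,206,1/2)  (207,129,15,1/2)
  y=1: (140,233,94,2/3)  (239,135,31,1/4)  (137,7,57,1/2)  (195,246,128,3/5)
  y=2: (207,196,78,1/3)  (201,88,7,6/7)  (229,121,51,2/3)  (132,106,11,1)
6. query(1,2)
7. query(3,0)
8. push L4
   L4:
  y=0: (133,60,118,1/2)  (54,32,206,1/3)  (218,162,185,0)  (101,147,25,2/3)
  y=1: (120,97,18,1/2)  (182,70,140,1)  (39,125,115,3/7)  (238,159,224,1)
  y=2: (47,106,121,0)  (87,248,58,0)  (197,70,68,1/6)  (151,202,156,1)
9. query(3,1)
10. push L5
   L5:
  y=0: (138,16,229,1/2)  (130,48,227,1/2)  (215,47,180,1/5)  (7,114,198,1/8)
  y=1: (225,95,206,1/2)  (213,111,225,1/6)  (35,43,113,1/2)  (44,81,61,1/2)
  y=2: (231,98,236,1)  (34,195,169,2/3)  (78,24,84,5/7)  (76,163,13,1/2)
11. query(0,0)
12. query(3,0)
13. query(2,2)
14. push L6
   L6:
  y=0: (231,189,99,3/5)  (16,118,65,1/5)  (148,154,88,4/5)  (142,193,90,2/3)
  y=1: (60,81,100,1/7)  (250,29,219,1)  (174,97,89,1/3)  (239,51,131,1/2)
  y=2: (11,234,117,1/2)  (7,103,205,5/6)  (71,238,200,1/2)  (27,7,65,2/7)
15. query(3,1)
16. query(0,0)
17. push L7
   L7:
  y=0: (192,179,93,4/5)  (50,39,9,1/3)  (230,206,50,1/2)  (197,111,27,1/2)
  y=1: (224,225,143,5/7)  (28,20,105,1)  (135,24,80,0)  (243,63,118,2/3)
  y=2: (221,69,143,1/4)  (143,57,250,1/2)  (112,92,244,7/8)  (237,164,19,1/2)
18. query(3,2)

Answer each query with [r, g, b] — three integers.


query (1,1) [L1,L2] — begin 0,0,0
after L1 α=2/5: [426/5, 178/5, 94/5]
after L2 α=1/2: [1131/10, 1273/10, 1089/10]
→ [113, 127, 109]

at x=1,y=2 over L1,L3:
+L1 (α=2/3) → [340/3, 170, 260/3]
+L3 (α=6/7) → [3958/21, 698/7, 386/21]
rounded: [188, 100, 18]

query (3,0) [L1,L3] — begin 0,0,0
after L1 α=1/2: [125/2, 13/2, 101/2]
after L3 α=1/2: [539/4, 271/4, 131/4]
rounded: [135, 68, 33]

(3,1) stack=L1,L3,L4; from [0,0,0]:
after L1 α=7/8: [91/4, 1169/8, 371/2]
after L3 α=3/5: [1261/10, 4121/20, 151]
after L4 α=1: [238, 159, 224]
rounded: [238, 159, 224]

at x=0,y=0 over L1,L3,L4,L5:
+L1 (α=1/2) → [183/2, 185/2, 241/2]
+L3 (α=1/2) → [685/4, 691/4, 389/4]
+L4 (α=1/2) → [1217/8, 931/8, 861/8]
+L5 (α=1/2) → [2321/16, 1059/16, 2693/16]
= [145, 66, 168]

query (3,0) [L1,L3,L4,L5] — begin 0,0,0
+L1 (α=1/2) → [125/2, 13/2, 101/2]
+L3 (α=1/2) → [539/4, 271/4, 131/4]
+L4 (α=2/3) → [449/4, 1447/12, 331/12]
+L5 (α=1/8) → [3171/32, 11497/96, 4693/96]
→ [99, 120, 49]

(2,2) stack=L1,L3,L4,L5; from [0,0,0]:
after L1 α=3/4: [78, 687/4, 699/4]
after L3 α=2/3: [536/3, 1655/12, 369/4]
after L4 α=1/6: [3271/18, 9115/72, 2117/24]
after L5 α=5/7: [6781/63, 13435/252, 7157/84]
rounded: [108, 53, 85]

at x=3,y=1 over L1,L3,L4,L5,L6:
+L1 (α=7/8) → [91/4, 1169/8, 371/2]
+L3 (α=3/5) → [1261/10, 4121/20, 151]
+L4 (α=1) → [238, 159, 224]
+L5 (α=1/2) → [141, 120, 285/2]
+L6 (α=1/2) → [190, 171/2, 547/4]
→ [190, 86, 137]

query (0,0) [L1,L3,L4,L5,L6] — begin 0,0,0
after L1 α=1/2: [183/2, 185/2, 241/2]
after L3 α=1/2: [685/4, 691/4, 389/4]
after L4 α=1/2: [1217/8, 931/8, 861/8]
after L5 α=1/2: [2321/16, 1059/16, 2693/16]
after L6 α=3/5: [1573/8, 1119/8, 5069/40]
= [197, 140, 127]

(3,2) stack=L1,L3,L4,L5,L6,L7; from [0,0,0]:
after L1 α=2/7: [114/7, 58, 338/7]
after L3 α=1: [132, 106, 11]
after L4 α=1: [151, 202, 156]
after L5 α=1/2: [227/2, 365/2, 169/2]
after L6 α=2/7: [1243/14, 1853/14, 1105/14]
after L7 α=1/2: [4561/28, 4149/28, 1371/28]
= [163, 148, 49]


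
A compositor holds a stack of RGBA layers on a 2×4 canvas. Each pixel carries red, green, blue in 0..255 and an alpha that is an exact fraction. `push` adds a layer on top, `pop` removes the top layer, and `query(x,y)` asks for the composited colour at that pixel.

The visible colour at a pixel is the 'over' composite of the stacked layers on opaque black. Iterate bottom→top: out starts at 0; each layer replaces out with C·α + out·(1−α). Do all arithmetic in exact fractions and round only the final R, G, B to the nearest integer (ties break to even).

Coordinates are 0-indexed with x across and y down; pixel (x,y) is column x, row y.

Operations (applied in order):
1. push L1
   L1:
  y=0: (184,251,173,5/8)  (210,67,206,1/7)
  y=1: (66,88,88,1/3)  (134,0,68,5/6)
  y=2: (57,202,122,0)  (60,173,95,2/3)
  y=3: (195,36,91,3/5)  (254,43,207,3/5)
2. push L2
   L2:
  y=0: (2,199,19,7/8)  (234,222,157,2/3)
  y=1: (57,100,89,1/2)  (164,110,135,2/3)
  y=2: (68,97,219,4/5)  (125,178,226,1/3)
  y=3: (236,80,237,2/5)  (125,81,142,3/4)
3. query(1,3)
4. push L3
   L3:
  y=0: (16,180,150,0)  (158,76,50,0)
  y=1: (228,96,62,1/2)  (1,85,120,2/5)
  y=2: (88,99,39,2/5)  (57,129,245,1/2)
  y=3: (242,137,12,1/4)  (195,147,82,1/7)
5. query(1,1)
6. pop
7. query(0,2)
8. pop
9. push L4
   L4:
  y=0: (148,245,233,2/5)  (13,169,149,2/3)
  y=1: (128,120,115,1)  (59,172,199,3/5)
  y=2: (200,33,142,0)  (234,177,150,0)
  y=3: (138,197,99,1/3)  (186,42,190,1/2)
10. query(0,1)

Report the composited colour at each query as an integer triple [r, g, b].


query (1,3) [L1,L2] — begin 0,0,0
+L1 (α=3/5) → [762/5, 129/5, 621/5]
+L2 (α=3/4) → [2637/20, 336/5, 2751/20]
rounded: [132, 67, 138]

query (1,1) [L1,L2,L3] — begin 0,0,0
after L1 α=5/6: [335/3, 0, 170/3]
after L2 α=2/3: [1319/9, 220/3, 980/9]
after L3 α=2/5: [265/3, 78, 340/3]
= [88, 78, 113]

(0,2) stack=L1,L2; from [0,0,0]:
+L1 (α=0) → [0, 0, 0]
+L2 (α=4/5) → [272/5, 388/5, 876/5]
= [54, 78, 175]

at x=0,y=1 over L1,L4:
L1 α=1/3: [22, 88/3, 88/3]
L4 α=1: [128, 120, 115]
= [128, 120, 115]


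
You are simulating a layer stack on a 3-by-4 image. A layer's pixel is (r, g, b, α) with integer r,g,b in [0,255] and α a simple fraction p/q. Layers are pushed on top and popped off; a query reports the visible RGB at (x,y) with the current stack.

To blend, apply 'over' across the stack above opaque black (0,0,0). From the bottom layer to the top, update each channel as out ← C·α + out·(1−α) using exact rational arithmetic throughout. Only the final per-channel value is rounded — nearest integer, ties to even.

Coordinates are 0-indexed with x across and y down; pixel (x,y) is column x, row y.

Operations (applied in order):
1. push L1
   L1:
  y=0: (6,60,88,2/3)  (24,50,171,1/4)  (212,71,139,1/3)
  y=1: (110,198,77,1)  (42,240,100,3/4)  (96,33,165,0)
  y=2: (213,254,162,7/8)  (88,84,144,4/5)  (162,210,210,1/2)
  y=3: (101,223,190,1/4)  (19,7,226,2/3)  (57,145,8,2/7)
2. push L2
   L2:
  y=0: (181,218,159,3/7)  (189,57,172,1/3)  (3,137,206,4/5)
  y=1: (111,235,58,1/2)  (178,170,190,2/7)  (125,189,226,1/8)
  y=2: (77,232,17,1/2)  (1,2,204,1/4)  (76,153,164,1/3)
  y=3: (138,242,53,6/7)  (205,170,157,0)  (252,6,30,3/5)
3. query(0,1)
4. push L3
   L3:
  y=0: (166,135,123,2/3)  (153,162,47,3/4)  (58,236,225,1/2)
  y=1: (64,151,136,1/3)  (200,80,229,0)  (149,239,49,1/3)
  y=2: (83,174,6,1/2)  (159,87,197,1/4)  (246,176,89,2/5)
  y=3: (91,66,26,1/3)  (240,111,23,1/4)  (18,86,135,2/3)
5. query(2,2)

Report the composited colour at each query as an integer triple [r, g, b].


(0,1) stack=L1,L2; from [0,0,0]:
L1 α=1: [110, 198, 77]
L2 α=1/2: [221/2, 433/2, 135/2]
→ [110, 216, 68]

(2,2) stack=L1,L2,L3; from [0,0,0]:
after L1 α=1/2: [81, 105, 105]
after L2 α=1/3: [238/3, 121, 374/3]
after L3 α=2/5: [146, 143, 552/5]
rounded: [146, 143, 110]


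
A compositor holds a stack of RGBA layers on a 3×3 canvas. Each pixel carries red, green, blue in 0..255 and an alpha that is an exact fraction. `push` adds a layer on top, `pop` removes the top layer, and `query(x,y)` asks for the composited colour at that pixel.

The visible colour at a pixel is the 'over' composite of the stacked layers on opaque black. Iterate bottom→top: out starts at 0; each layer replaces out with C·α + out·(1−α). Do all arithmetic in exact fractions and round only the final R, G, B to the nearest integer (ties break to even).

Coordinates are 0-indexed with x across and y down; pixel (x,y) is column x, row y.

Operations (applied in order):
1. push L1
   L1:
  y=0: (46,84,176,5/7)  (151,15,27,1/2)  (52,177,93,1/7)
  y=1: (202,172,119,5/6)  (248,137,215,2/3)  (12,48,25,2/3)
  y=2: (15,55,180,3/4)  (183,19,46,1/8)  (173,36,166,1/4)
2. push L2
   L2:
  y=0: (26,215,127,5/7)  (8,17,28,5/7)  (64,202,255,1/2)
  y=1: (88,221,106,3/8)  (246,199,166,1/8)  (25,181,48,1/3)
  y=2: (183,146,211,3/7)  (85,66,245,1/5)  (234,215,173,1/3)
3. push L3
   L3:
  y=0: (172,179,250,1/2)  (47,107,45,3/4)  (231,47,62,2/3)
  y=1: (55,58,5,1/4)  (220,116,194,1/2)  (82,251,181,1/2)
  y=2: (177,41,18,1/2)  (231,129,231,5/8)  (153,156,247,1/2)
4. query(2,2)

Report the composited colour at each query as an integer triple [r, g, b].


at x=2,y=2 over L1,L2,L3:
+L1 (α=1/4) → [173/4, 9, 83/2]
+L2 (α=1/3) → [641/6, 233/3, 256/3]
+L3 (α=1/2) → [1559/12, 701/6, 997/6]
rounded: [130, 117, 166]


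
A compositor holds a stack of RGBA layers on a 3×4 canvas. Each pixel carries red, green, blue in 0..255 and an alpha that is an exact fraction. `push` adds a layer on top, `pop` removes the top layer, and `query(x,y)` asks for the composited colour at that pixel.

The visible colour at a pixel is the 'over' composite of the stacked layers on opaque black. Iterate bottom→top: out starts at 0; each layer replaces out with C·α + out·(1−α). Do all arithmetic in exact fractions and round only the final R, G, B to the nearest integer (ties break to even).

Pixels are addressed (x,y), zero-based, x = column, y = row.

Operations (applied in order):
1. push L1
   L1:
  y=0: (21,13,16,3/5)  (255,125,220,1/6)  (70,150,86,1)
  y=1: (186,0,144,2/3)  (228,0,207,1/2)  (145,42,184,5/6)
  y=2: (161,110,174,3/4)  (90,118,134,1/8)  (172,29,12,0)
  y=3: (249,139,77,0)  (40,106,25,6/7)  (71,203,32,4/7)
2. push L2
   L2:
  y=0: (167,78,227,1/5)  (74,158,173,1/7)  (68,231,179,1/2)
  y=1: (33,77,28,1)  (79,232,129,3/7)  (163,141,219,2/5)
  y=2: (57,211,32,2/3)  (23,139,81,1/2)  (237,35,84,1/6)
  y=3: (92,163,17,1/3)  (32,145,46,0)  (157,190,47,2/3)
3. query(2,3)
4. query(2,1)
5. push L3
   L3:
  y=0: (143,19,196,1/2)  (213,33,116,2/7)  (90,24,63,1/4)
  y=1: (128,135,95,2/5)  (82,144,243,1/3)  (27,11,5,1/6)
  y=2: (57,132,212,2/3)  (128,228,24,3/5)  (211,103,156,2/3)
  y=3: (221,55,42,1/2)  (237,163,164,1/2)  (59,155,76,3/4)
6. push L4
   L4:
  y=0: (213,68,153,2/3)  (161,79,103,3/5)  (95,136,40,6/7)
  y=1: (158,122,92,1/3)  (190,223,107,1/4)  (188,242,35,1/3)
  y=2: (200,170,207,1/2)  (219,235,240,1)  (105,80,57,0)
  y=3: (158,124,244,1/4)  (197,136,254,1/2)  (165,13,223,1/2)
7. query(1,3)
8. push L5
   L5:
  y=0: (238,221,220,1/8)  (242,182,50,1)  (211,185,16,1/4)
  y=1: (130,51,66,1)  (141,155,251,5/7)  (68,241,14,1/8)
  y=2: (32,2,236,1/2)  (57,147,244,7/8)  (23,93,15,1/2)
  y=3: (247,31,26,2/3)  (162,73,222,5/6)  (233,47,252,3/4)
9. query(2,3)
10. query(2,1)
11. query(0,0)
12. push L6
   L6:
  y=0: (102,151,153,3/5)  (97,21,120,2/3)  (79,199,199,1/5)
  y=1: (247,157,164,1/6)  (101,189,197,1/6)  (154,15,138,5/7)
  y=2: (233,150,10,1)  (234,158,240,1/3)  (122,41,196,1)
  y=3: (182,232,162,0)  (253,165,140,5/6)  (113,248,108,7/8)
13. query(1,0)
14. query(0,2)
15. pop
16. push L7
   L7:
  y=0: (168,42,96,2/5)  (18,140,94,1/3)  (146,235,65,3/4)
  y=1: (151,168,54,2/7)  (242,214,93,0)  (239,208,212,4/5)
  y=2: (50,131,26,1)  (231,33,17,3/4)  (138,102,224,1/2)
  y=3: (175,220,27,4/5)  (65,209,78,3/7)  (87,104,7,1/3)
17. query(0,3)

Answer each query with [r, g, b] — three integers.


query (2,3) [L1,L2] — begin 0,0,0
L1 α=4/7: [284/7, 116, 128/7]
L2 α=2/3: [2482/21, 496/3, 262/7]
rounded: [118, 165, 37]

query (2,1) [L1,L2] — begin 0,0,0
after L1 α=5/6: [725/6, 35, 460/3]
after L2 α=2/5: [1377/10, 387/5, 898/5]
→ [138, 77, 180]

query (1,3) [L1,L2,L3,L4] — begin 0,0,0
L1 α=6/7: [240/7, 636/7, 150/7]
L2 α=0: [240/7, 636/7, 150/7]
L3 α=1/2: [1899/14, 1777/14, 649/7]
L4 α=1/2: [4657/28, 3681/28, 2427/14]
→ [166, 131, 173]

at x=2,y=3 over L1,L2,L3,L4,L5:
+L1 (α=4/7) → [284/7, 116, 128/7]
+L2 (α=2/3) → [2482/21, 496/3, 262/7]
+L3 (α=3/4) → [6199/84, 1891/12, 929/14]
+L4 (α=1/2) → [20059/168, 2047/24, 4051/28]
+L5 (α=3/4) → [137491/672, 5431/96, 25219/112]
→ [205, 57, 225]

(2,1) stack=L1,L2,L3,L4,L5; from [0,0,0]:
+L1 (α=5/6) → [725/6, 35, 460/3]
+L2 (α=2/5) → [1377/10, 387/5, 898/5]
+L3 (α=1/6) → [477/4, 199/3, 301/2]
+L4 (α=1/3) → [853/6, 1124/9, 112]
+L5 (α=1/8) → [6379/48, 10037/72, 399/4]
→ [133, 139, 100]

at x=0,y=0 over L1,L2,L3,L4,L5:
+L1 (α=3/5) → [63/5, 39/5, 48/5]
+L2 (α=1/5) → [1087/25, 546/25, 1327/25]
+L3 (α=1/2) → [2331/25, 1021/50, 6227/50]
+L4 (α=2/3) → [4327/25, 2607/50, 21527/150]
+L5 (α=1/8) → [36239/200, 29299/400, 183689/1200]
rounded: [181, 73, 153]

(1,0) stack=L1,L2,L3,L4,L5,L6; from [0,0,0]:
+L1 (α=1/6) → [85/2, 125/6, 110/3]
+L2 (α=1/7) → [47, 283/7, 393/7]
+L3 (α=2/7) → [661/7, 1877/49, 3589/49]
+L4 (α=3/5) → [4703/35, 15367/245, 22319/245]
+L5 (α=1) → [242, 182, 50]
+L6 (α=2/3) → [436/3, 224/3, 290/3]
→ [145, 75, 97]

query (0,2) [L1,L2,L3,L4,L5,L6] — begin 0,0,0
after L1 α=3/4: [483/4, 165/2, 261/2]
after L2 α=2/3: [313/4, 1009/6, 389/6]
after L3 α=2/3: [769/12, 2593/18, 2933/18]
after L4 α=1/2: [3169/24, 5653/36, 6659/36]
after L5 α=1/2: [3937/48, 5725/72, 15155/72]
after L6 α=1: [233, 150, 10]
= [233, 150, 10]

at x=0,y=3 over L1,L2,L3,L4,L5,L7:
+L1 (α=0) → [0, 0, 0]
+L2 (α=1/3) → [92/3, 163/3, 17/3]
+L3 (α=1/2) → [755/6, 164/3, 143/6]
+L4 (α=1/4) → [1071/8, 72, 631/8]
+L5 (α=2/3) → [5023/24, 134/3, 349/8]
+L7 (α=4/5) → [21823/120, 2774/15, 1213/40]
= [182, 185, 30]
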